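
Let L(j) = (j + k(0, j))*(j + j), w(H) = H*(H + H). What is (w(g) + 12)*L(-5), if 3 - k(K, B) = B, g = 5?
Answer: -1860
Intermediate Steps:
k(K, B) = 3 - B
w(H) = 2*H**2 (w(H) = H*(2*H) = 2*H**2)
L(j) = 6*j (L(j) = (j + (3 - j))*(j + j) = 3*(2*j) = 6*j)
(w(g) + 12)*L(-5) = (2*5**2 + 12)*(6*(-5)) = (2*25 + 12)*(-30) = (50 + 12)*(-30) = 62*(-30) = -1860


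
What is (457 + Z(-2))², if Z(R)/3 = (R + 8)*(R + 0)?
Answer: 177241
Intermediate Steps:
Z(R) = 3*R*(8 + R) (Z(R) = 3*((R + 8)*(R + 0)) = 3*((8 + R)*R) = 3*(R*(8 + R)) = 3*R*(8 + R))
(457 + Z(-2))² = (457 + 3*(-2)*(8 - 2))² = (457 + 3*(-2)*6)² = (457 - 36)² = 421² = 177241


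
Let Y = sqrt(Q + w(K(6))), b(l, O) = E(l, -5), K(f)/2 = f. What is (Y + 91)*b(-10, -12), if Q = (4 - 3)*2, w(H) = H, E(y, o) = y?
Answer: -910 - 10*sqrt(14) ≈ -947.42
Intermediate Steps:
K(f) = 2*f
b(l, O) = l
Q = 2 (Q = 1*2 = 2)
Y = sqrt(14) (Y = sqrt(2 + 2*6) = sqrt(2 + 12) = sqrt(14) ≈ 3.7417)
(Y + 91)*b(-10, -12) = (sqrt(14) + 91)*(-10) = (91 + sqrt(14))*(-10) = -910 - 10*sqrt(14)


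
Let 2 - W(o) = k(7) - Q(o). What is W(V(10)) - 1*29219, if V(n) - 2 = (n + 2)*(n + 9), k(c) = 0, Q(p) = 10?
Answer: -29207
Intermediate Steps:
V(n) = 2 + (2 + n)*(9 + n) (V(n) = 2 + (n + 2)*(n + 9) = 2 + (2 + n)*(9 + n))
W(o) = 12 (W(o) = 2 - (0 - 1*10) = 2 - (0 - 10) = 2 - 1*(-10) = 2 + 10 = 12)
W(V(10)) - 1*29219 = 12 - 1*29219 = 12 - 29219 = -29207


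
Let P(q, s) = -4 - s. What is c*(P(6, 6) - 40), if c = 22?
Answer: -1100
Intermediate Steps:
c*(P(6, 6) - 40) = 22*((-4 - 1*6) - 40) = 22*((-4 - 6) - 40) = 22*(-10 - 40) = 22*(-50) = -1100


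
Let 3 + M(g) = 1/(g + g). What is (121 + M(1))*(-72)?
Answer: -8532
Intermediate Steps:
M(g) = -3 + 1/(2*g) (M(g) = -3 + 1/(g + g) = -3 + 1/(2*g))
(121 + M(1))*(-72) = (121 + (-3 + (1/2)/1))*(-72) = (121 + (-3 + (1/2)*1))*(-72) = (121 + (-3 + 1/2))*(-72) = (121 - 5/2)*(-72) = (237/2)*(-72) = -8532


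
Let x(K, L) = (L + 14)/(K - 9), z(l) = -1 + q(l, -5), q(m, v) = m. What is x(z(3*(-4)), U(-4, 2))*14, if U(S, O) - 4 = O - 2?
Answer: -126/11 ≈ -11.455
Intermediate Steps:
U(S, O) = 2 + O (U(S, O) = 4 + (O - 2) = 4 + (-2 + O) = 2 + O)
z(l) = -1 + l
x(K, L) = (14 + L)/(-9 + K)
x(z(3*(-4)), U(-4, 2))*14 = ((14 + (2 + 2))/(-9 + (-1 + 3*(-4))))*14 = ((14 + 4)/(-9 + (-1 - 12)))*14 = (18/(-9 - 13))*14 = (18/(-22))*14 = -1/22*18*14 = -9/11*14 = -126/11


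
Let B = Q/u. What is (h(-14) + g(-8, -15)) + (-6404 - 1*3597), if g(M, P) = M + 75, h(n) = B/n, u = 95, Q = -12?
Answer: -6606104/665 ≈ -9934.0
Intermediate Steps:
B = -12/95 ≈ -0.12632
h(n) = -12/(95*n)
g(M, P) = 75 + M
(h(-14) + g(-8, -15)) + (-6404 - 1*3597) = (-12/95/(-14) + (75 - 8)) + (-6404 - 1*3597) = (-12/95*(-1/14) + 67) + (-6404 - 3597) = (6/665 + 67) - 10001 = 44561/665 - 10001 = -6606104/665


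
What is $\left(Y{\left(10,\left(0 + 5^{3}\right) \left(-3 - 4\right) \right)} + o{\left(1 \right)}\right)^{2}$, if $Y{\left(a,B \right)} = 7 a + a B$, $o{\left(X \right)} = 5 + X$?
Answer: $75238276$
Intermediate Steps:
$Y{\left(a,B \right)} = 7 a + B a$
$\left(Y{\left(10,\left(0 + 5^{3}\right) \left(-3 - 4\right) \right)} + o{\left(1 \right)}\right)^{2} = \left(10 \left(7 + \left(0 + 5^{3}\right) \left(-3 - 4\right)\right) + \left(5 + 1\right)\right)^{2} = \left(10 \left(7 + \left(0 + 125\right) \left(-7\right)\right) + 6\right)^{2} = \left(10 \left(7 + 125 \left(-7\right)\right) + 6\right)^{2} = \left(10 \left(7 - 875\right) + 6\right)^{2} = \left(10 \left(-868\right) + 6\right)^{2} = \left(-8680 + 6\right)^{2} = \left(-8674\right)^{2} = 75238276$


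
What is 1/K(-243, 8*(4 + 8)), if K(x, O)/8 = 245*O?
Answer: 1/188160 ≈ 5.3146e-6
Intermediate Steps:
K(x, O) = 1960*O (K(x, O) = 8*(245*O) = 1960*O)
1/K(-243, 8*(4 + 8)) = 1/(1960*(8*(4 + 8))) = 1/(1960*(8*12)) = 1/(1960*96) = 1/188160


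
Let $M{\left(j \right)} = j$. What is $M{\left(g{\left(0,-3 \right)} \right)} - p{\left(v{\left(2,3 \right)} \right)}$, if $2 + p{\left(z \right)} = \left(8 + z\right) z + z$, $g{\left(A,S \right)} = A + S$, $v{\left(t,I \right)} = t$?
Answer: $-23$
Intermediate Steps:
$p{\left(z \right)} = -2 + z + z \left(8 + z\right)$ ($p{\left(z \right)} = -2 + \left(\left(8 + z\right) z + z\right) = -2 + \left(z \left(8 + z\right) + z\right) = -2 + \left(z + z \left(8 + z\right)\right) = -2 + z + z \left(8 + z\right)$)
$M{\left(g{\left(0,-3 \right)} \right)} - p{\left(v{\left(2,3 \right)} \right)} = \left(0 - 3\right) - \left(-2 + 2^{2} + 9 \cdot 2\right) = -3 - \left(-2 + 4 + 18\right) = -3 - 20 = -23$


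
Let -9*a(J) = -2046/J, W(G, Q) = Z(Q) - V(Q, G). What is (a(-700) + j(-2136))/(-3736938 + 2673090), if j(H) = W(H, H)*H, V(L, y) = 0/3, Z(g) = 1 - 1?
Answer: 341/1117040400 ≈ 3.0527e-7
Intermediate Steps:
Z(g) = 0
V(L, y) = 0 (V(L, y) = 0*(⅓) = 0)
W(G, Q) = 0 (W(G, Q) = 0 - 1*0 = 0 + 0 = 0)
j(H) = 0 (j(H) = 0*H = 0)
a(J) = 682/(3*J) (a(J) = -(-682)/(3*J) = 682/(3*J))
(a(-700) + j(-2136))/(-3736938 + 2673090) = ((682/3)/(-700) + 0)/(-3736938 + 2673090) = ((682/3)*(-1/700) + 0)/(-1063848) = (-341/1050 + 0)*(-1/1063848) = -341/1050*(-1/1063848) = 341/1117040400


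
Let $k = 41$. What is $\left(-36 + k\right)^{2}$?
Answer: $25$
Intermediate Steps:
$\left(-36 + k\right)^{2} = \left(-36 + 41\right)^{2} = 5^{2} = 25$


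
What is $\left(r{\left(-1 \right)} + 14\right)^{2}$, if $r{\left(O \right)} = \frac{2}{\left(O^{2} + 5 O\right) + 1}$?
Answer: $\frac{1600}{9} \approx 177.78$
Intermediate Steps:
$r{\left(O \right)} = \frac{2}{1 + O^{2} + 5 O}$
$\left(r{\left(-1 \right)} + 14\right)^{2} = \left(\frac{2}{1 + \left(-1\right)^{2} + 5 \left(-1\right)} + 14\right)^{2} = \left(\frac{2}{1 + 1 - 5} + 14\right)^{2} = \left(\frac{2}{-3} + 14\right)^{2} = \left(2 \left(- \frac{1}{3}\right) + 14\right)^{2} = \left(- \frac{2}{3} + 14\right)^{2} = \left(\frac{40}{3}\right)^{2} = \frac{1600}{9}$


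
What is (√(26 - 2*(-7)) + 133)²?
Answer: 17729 + 532*√10 ≈ 19411.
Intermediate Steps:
(√(26 - 2*(-7)) + 133)² = (√(26 + 14) + 133)² = (√40 + 133)² = (2*√10 + 133)² = (133 + 2*√10)²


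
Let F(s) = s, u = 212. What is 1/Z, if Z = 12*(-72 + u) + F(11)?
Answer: 1/1691 ≈ 0.00059137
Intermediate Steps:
Z = 1691 (Z = 12*(-72 + 212) + 11 = 12*140 + 11 = 1680 + 11 = 1691)
1/Z = 1/1691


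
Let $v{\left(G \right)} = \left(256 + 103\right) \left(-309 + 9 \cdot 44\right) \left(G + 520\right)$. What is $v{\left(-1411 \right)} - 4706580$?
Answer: $-32535183$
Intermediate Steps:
$v{\left(G \right)} = 16241160 + 31233 G$ ($v{\left(G \right)} = 359 \left(-309 + 396\right) \left(520 + G\right) = 359 \cdot 87 \left(520 + G\right) = 31233 \left(520 + G\right) = 16241160 + 31233 G$)
$v{\left(-1411 \right)} - 4706580 = \left(16241160 + 31233 \left(-1411\right)\right) - 4706580 = \left(16241160 - 44069763\right) - 4706580 = -27828603 - 4706580 = -32535183$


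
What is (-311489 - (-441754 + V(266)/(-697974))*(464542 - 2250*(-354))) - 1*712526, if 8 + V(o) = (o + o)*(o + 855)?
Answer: 64803442691238385/116329 ≈ 5.5707e+11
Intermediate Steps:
V(o) = -8 + 2*o*(855 + o) (V(o) = -8 + (o + o)*(o + 855) = -8 + (2*o)*(855 + o) = -8 + 2*o*(855 + o))
(-311489 - (-441754 + V(266)/(-697974))*(464542 - 2250*(-354))) - 1*712526 = (-311489 - (-441754 + (-8 + 2*266² + 1710*266)/(-697974))*(464542 - 2250*(-354))) - 1*712526 = (-311489 - (-441754 + (-8 + 2*70756 + 454860)*(-1/697974))*(464542 + 796500)) - 712526 = (-311489 - (-441754 + (-8 + 141512 + 454860)*(-1/697974))*1261042) - 712526 = (-311489 - (-441754 + 596364*(-1/697974))*1261042) - 712526 = (-311489 - (-441754 - 99394/116329)*1261042) - 712526 = (-311489 - (-51388900460)*1261042/116329) - 712526 = (-311489 - 1*(-64803561813879320/116329)) - 712526 = (-311489 + 64803561813879320/116329) - 712526 = 64803525578675439/116329 - 712526 = 64803442691238385/116329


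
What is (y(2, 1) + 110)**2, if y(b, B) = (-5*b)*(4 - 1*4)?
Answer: 12100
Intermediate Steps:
y(b, B) = 0 (y(b, B) = (-5*b)*(4 - 4) = -5*b*0 = 0)
(y(2, 1) + 110)**2 = (0 + 110)**2 = 110**2 = 12100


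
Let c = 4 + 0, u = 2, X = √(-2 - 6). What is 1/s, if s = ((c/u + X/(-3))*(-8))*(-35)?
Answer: 9/6160 + 3*I*√2/6160 ≈ 0.001461 + 0.00068874*I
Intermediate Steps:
X = 2*I*√2 (X = √(-8) = 2*I*√2 ≈ 2.8284*I)
c = 4
s = 560 - 560*I*√2/3 (s = ((4/2 + (2*I*√2)/(-3))*(-8))*(-35) = ((4*(½) + (2*I*√2)*(-⅓))*(-8))*(-35) = ((2 - 2*I*√2/3)*(-8))*(-35) = (-16 + 16*I*√2/3)*(-35) = 560 - 560*I*√2/3 ≈ 560.0 - 263.99*I)
1/s = 1/(560 - 560*I*√2/3)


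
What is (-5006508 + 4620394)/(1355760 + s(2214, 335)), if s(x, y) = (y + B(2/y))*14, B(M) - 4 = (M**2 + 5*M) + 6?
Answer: -21665821825/76346129853 ≈ -0.28378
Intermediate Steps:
B(M) = 10 + M**2 + 5*M (B(M) = 4 + ((M**2 + 5*M) + 6) = 4 + (6 + M**2 + 5*M) = 10 + M**2 + 5*M)
s(x, y) = 140 + 14*y + 56/y**2 + 140/y (s(x, y) = (y + (10 + (2/y)**2 + 5*(2/y)))*14 = (y + (10 + 4/y**2 + 10/y))*14 = (10 + y + 4/y**2 + 10/y)*14 = 140 + 14*y + 56/y**2 + 140/y)
(-5006508 + 4620394)/(1355760 + s(2214, 335)) = (-5006508 + 4620394)/(1355760 + (140 + 14*335 + 56/335**2 + 140/335)) = -386114/(1355760 + (140 + 4690 + 56*(1/112225) + 140*(1/335))) = -386114/(1355760 + (140 + 4690 + 56/112225 + 28/67)) = -386114/(1355760 + 542093706/112225) = -386114/152692259706/112225 = -386114*112225/152692259706 = -21665821825/76346129853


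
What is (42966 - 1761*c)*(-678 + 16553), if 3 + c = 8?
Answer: 542305875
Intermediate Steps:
c = 5 (c = -3 + 8 = 5)
(42966 - 1761*c)*(-678 + 16553) = (42966 - 1761*5)*(-678 + 16553) = (42966 - 8805)*15875 = 34161*15875 = 542305875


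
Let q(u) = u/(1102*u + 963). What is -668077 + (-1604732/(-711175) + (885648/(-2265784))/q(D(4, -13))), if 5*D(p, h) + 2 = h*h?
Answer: -22487116638726526013/33637326543175 ≈ -6.6852e+5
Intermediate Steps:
D(p, h) = -⅖ + h²/5 (D(p, h) = -⅖ + (h*h)/5 = -⅖ + h²/5)
q(u) = u/(963 + 1102*u)
-668077 + (-1604732/(-711175) + (885648/(-2265784))/q(D(4, -13))) = -668077 + (-1604732/(-711175) + (885648/(-2265784))/(((-⅖ + (⅕)*(-13)²)/(963 + 1102*(-⅖ + (⅕)*(-13)²))))) = -668077 + (-1604732*(-1/711175) + (885648*(-1/2265784))/(((-⅖ + (⅕)*169)/(963 + 1102*(-⅖ + (⅕)*169))))) = -668077 + (1604732/711175 - 110706*(963 + 1102*(-⅖ + 169/5))/(-⅖ + 169/5)/283223) = -668077 + (1604732/711175 - 110706/(283223*(167/(5*(963 + 1102*(167/5)))))) = -668077 + (1604732/711175 - 110706/(283223*(167/(5*(963 + 184034/5))))) = -668077 + (1604732/711175 - 110706/(283223*(167/(5*(188849/5))))) = -668077 + (1604732/711175 - 110706/(283223*((167/5)*(5/188849)))) = -668077 + (1604732/711175 - 110706/(283223*167/188849)) = -668077 + (1604732/711175 - 110706/283223*188849/167) = -668077 + (1604732/711175 - 20906717394/47298241) = -668077 - 14792433741801538/33637326543175 = -22487116638726526013/33637326543175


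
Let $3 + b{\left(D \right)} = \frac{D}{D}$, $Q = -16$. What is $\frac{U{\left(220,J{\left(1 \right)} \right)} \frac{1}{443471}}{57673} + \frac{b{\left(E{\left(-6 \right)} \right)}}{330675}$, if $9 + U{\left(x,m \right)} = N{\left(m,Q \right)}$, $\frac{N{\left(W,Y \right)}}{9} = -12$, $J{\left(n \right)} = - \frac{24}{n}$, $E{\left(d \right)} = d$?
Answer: $- \frac{51191294941}{8457443988903525} \approx -6.0528 \cdot 10^{-6}$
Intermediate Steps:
$N{\left(W,Y \right)} = -108$ ($N{\left(W,Y \right)} = 9 \left(-12\right) = -108$)
$U{\left(x,m \right)} = -117$ ($U{\left(x,m \right)} = -9 - 108 = -117$)
$b{\left(D \right)} = -2$ ($b{\left(D \right)} = -3 + \frac{D}{D} = -3 + 1 = -2$)
$\frac{U{\left(220,J{\left(1 \right)} \right)} \frac{1}{443471}}{57673} + \frac{b{\left(E{\left(-6 \right)} \right)}}{330675} = \frac{\left(-117\right) \frac{1}{443471}}{57673} - \frac{2}{330675} = \left(-117\right) \frac{1}{443471} \cdot \frac{1}{57673} - \frac{2}{330675} = \left(- \frac{117}{443471}\right) \frac{1}{57673} - \frac{2}{330675} = - \frac{117}{25576302983} - \frac{2}{330675} = - \frac{51191294941}{8457443988903525}$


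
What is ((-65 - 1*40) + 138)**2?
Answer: 1089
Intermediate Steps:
((-65 - 1*40) + 138)**2 = ((-65 - 40) + 138)**2 = (-105 + 138)**2 = 33**2 = 1089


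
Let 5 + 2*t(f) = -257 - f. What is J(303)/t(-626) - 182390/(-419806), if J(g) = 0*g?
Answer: 91195/209903 ≈ 0.43446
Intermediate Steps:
J(g) = 0
t(f) = -131 - f/2 (t(f) = -5/2 + (-257 - f)/2 = -5/2 + (-257/2 - f/2) = -131 - f/2)
J(303)/t(-626) - 182390/(-419806) = 0/(-131 - 1/2*(-626)) - 182390/(-419806) = 0/(-131 + 313) - 182390*(-1/419806) = 0/182 + 91195/209903 = 0*(1/182) + 91195/209903 = 0 + 91195/209903 = 91195/209903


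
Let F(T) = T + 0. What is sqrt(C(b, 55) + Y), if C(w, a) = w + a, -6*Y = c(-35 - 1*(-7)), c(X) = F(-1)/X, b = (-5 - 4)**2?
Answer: sqrt(959574)/84 ≈ 11.662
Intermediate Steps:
F(T) = T
b = 81 (b = (-9)**2 = 81)
c(X) = -1/X
Y = -1/168 (Y = -(-1)/(6*(-35 - 1*(-7))) = -(-1)/(6*(-35 + 7)) = -(-1)/(6*(-28)) = -(-1)*(-1)/(6*28) = -1/6*1/28 = -1/168 ≈ -0.0059524)
C(w, a) = a + w
sqrt(C(b, 55) + Y) = sqrt((55 + 81) - 1/168) = sqrt(136 - 1/168) = sqrt(22847/168) = sqrt(959574)/84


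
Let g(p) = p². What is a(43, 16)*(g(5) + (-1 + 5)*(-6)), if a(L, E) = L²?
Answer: 1849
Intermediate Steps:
a(43, 16)*(g(5) + (-1 + 5)*(-6)) = 43²*(5² + (-1 + 5)*(-6)) = 1849*(25 + 4*(-6)) = 1849*(25 - 24) = 1849*1 = 1849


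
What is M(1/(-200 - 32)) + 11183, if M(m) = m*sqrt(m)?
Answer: 11183 - I*sqrt(58)/26912 ≈ 11183.0 - 0.00028299*I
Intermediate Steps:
M(m) = m**(3/2)
M(1/(-200 - 32)) + 11183 = (1/(-200 - 32))**(3/2) + 11183 = (1/(-232))**(3/2) + 11183 = (-1/232)**(3/2) + 11183 = -I*sqrt(58)/26912 + 11183 = 11183 - I*sqrt(58)/26912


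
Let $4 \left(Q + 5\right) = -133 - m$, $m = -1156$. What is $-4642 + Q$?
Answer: $- \frac{17565}{4} \approx -4391.3$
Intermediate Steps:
$Q = \frac{1003}{4}$ ($Q = -5 + \frac{-133 - -1156}{4} = -5 + \frac{-133 + 1156}{4} = -5 + \frac{1}{4} \cdot 1023 = -5 + \frac{1023}{4} = \frac{1003}{4} \approx 250.75$)
$-4642 + Q = -4642 + \frac{1003}{4} = - \frac{17565}{4}$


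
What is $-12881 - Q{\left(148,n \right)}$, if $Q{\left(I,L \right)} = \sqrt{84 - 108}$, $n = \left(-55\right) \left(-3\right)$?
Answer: $-12881 - 2 i \sqrt{6} \approx -12881.0 - 4.899 i$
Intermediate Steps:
$n = 165$
$Q{\left(I,L \right)} = 2 i \sqrt{6}$ ($Q{\left(I,L \right)} = \sqrt{-24} = 2 i \sqrt{6}$)
$-12881 - Q{\left(148,n \right)} = -12881 - 2 i \sqrt{6}$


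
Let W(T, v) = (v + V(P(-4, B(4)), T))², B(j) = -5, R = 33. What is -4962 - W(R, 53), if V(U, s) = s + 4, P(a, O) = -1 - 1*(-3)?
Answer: -13062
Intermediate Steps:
P(a, O) = 2 (P(a, O) = -1 + 3 = 2)
V(U, s) = 4 + s
W(T, v) = (4 + T + v)² (W(T, v) = (v + (4 + T))² = (4 + T + v)²)
-4962 - W(R, 53) = -4962 - (4 + 33 + 53)² = -4962 - 1*90² = -4962 - 1*8100 = -4962 - 8100 = -13062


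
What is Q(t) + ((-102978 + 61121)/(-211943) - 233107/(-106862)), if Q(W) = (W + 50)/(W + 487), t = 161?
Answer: 2835144062729/1048309075512 ≈ 2.7045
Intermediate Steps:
Q(W) = (50 + W)/(487 + W)
Q(t) + ((-102978 + 61121)/(-211943) - 233107/(-106862)) = (50 + 161)/(487 + 161) + ((-102978 + 61121)/(-211943) - 233107/(-106862)) = 211/648 + (-41857*(-1/211943) - 233107*(-1/106862)) = (1/648)*211 + (41857/211943 + 33301/15266) = 211/648 + 7696902805/3235521838 = 2835144062729/1048309075512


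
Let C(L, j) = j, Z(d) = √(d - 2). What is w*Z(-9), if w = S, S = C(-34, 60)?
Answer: 60*I*√11 ≈ 199.0*I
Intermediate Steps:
Z(d) = √(-2 + d)
S = 60
w = 60
w*Z(-9) = 60*√(-2 - 9) = 60*√(-11) = 60*(I*√11) = 60*I*√11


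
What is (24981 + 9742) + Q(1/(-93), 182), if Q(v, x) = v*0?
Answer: 34723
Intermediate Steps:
Q(v, x) = 0
(24981 + 9742) + Q(1/(-93), 182) = (24981 + 9742) + 0 = 34723 + 0 = 34723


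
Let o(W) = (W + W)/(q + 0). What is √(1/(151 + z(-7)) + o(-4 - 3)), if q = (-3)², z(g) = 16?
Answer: I*√388943/501 ≈ 1.2448*I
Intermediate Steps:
q = 9
o(W) = 2*W/9 (o(W) = (W + W)/(9 + 0) = (2*W)/9 = (2*W)*(⅑) = 2*W/9)
√(1/(151 + z(-7)) + o(-4 - 3)) = √(1/(151 + 16) + 2*(-4 - 3)/9) = √(1/167 + (2/9)*(-7)) = √(1/167 - 14/9) = √(-2329/1503) = I*√388943/501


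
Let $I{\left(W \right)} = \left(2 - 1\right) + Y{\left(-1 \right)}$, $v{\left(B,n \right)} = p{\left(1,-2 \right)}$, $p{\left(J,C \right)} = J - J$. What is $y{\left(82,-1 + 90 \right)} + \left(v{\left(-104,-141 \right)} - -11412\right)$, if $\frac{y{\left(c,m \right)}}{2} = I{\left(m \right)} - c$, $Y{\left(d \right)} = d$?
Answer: $11248$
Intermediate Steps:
$p{\left(J,C \right)} = 0$
$v{\left(B,n \right)} = 0$
$I{\left(W \right)} = 0$ ($I{\left(W \right)} = \left(2 - 1\right) - 1 = 1 - 1 = 0$)
$y{\left(c,m \right)} = - 2 c$ ($y{\left(c,m \right)} = 2 \left(0 - c\right) = 2 \left(- c\right) = - 2 c$)
$y{\left(82,-1 + 90 \right)} + \left(v{\left(-104,-141 \right)} - -11412\right) = \left(-2\right) 82 + \left(0 - -11412\right) = -164 + \left(0 + 11412\right) = -164 + 11412 = 11248$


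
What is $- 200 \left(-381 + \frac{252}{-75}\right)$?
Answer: $76872$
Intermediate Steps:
$- 200 \left(-381 + \frac{252}{-75}\right) = - 200 \left(-381 + 252 \left(- \frac{1}{75}\right)\right) = - 200 \left(-381 - \frac{84}{25}\right) = \left(-200\right) \left(- \frac{9609}{25}\right) = 76872$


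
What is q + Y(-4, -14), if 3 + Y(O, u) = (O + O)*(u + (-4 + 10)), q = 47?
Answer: 108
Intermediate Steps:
Y(O, u) = -3 + 2*O*(6 + u) (Y(O, u) = -3 + (O + O)*(u + (-4 + 10)) = -3 + (2*O)*(u + 6) = -3 + (2*O)*(6 + u) = -3 + 2*O*(6 + u))
q + Y(-4, -14) = 47 + (-3 + 12*(-4) + 2*(-4)*(-14)) = 47 + (-3 - 48 + 112) = 47 + 61 = 108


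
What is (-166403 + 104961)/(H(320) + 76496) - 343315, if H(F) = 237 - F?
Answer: -26233790537/76413 ≈ -3.4332e+5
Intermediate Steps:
(-166403 + 104961)/(H(320) + 76496) - 343315 = (-166403 + 104961)/((237 - 1*320) + 76496) - 343315 = -61442/((237 - 320) + 76496) - 343315 = -61442/(-83 + 76496) - 343315 = -61442/76413 - 343315 = -26233790537/76413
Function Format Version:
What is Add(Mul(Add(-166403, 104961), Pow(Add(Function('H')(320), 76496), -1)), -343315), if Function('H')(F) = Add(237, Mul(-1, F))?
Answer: Rational(-26233790537, 76413) ≈ -3.4332e+5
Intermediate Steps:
Add(Mul(Add(-166403, 104961), Pow(Add(Function('H')(320), 76496), -1)), -343315) = Add(Mul(Add(-166403, 104961), Pow(Add(Add(237, Mul(-1, 320)), 76496), -1)), -343315) = Add(Mul(-61442, Pow(Add(Add(237, -320), 76496), -1)), -343315) = Add(Mul(-61442, Pow(Add(-83, 76496), -1)), -343315) = Add(Mul(-61442, Pow(76413, -1)), -343315) = Add(Mul(-61442, Rational(1, 76413)), -343315) = Add(Rational(-61442, 76413), -343315) = Rational(-26233790537, 76413)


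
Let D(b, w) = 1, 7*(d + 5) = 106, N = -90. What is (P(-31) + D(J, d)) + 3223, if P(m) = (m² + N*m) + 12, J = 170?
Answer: 6987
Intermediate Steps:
d = 71/7 (d = -5 + (⅐)*106 = -5 + 106/7 = 71/7 ≈ 10.143)
P(m) = 12 + m² - 90*m (P(m) = (m² - 90*m) + 12 = 12 + m² - 90*m)
(P(-31) + D(J, d)) + 3223 = ((12 + (-31)² - 90*(-31)) + 1) + 3223 = ((12 + 961 + 2790) + 1) + 3223 = (3763 + 1) + 3223 = 3764 + 3223 = 6987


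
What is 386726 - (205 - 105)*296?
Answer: 357126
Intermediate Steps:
386726 - (205 - 105)*296 = 386726 - 100*296 = 386726 - 1*29600 = 386726 - 29600 = 357126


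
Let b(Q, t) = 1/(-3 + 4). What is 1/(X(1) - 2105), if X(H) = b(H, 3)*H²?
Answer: -1/2104 ≈ -0.00047529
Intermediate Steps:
b(Q, t) = 1 (b(Q, t) = 1/1 = 1)
X(H) = H² (X(H) = 1*H² = H²)
1/(X(1) - 2105) = 1/(1² - 2105) = 1/(1 - 2105) = 1/(-2104) = -1/2104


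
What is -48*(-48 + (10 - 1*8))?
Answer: 2208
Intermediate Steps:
-48*(-48 + (10 - 1*8)) = -48*(-48 + (10 - 8)) = -48*(-48 + 2) = -48*(-46) = 2208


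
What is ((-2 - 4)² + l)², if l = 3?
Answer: 1521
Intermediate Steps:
((-2 - 4)² + l)² = ((-2 - 4)² + 3)² = ((-6)² + 3)² = (36 + 3)² = 39² = 1521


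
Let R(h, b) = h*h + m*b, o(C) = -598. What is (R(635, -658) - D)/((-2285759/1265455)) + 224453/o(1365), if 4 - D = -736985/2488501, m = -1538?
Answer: -2666361994475964700927/3401491907240882 ≈ -7.8388e+5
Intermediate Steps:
D = 10690989/2488501 (D = 4 - (-736985)/2488501 = 4 - 1*(-736985/2488501) = 4 + 736985/2488501 = 10690989/2488501 ≈ 4.2962)
R(h, b) = h**2 - 1538*b (R(h, b) = h*h - 1538*b = h**2 - 1538*b)
(R(635, -658) - D)/((-2285759/1265455)) + 224453/o(1365) = ((635**2 - 1538*(-658)) - 1*10690989/2488501)/((-2285759/1265455)) + 224453/(-598) = ((403225 + 1012004) - 10690989/2488501)/((-2285759*1/1265455)) + 224453*(-1/598) = (1415229 - 10690989/2488501)/(-2285759/1265455) - 224453/598 = (3521788090740/2488501)*(-1265455/2285759) - 224453/598 = -4456664348367386700/5688113557259 - 224453/598 = -2666361994475964700927/3401491907240882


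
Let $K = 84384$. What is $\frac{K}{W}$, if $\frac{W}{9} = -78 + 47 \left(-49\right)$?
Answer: $- \frac{9376}{2381} \approx -3.9378$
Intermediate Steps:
$W = -21429$ ($W = 9 \left(-78 + 47 \left(-49\right)\right) = 9 \left(-78 - 2303\right) = 9 \left(-2381\right) = -21429$)
$\frac{K}{W} = \frac{84384}{-21429} = 84384 \left(- \frac{1}{21429}\right) = - \frac{9376}{2381}$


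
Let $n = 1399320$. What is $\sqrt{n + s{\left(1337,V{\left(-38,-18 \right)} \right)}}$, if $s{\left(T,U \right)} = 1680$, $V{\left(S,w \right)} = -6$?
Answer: $10 \sqrt{14010} \approx 1183.6$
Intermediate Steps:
$\sqrt{n + s{\left(1337,V{\left(-38,-18 \right)} \right)}} = \sqrt{1399320 + 1680} = \sqrt{1401000} = 10 \sqrt{14010}$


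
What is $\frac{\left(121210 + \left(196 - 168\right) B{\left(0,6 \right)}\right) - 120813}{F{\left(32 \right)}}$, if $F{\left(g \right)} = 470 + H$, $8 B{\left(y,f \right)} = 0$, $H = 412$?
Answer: $\frac{397}{882} \approx 0.45011$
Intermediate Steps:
$B{\left(y,f \right)} = 0$ ($B{\left(y,f \right)} = \frac{1}{8} \cdot 0 = 0$)
$F{\left(g \right)} = 882$ ($F{\left(g \right)} = 470 + 412 = 882$)
$\frac{\left(121210 + \left(196 - 168\right) B{\left(0,6 \right)}\right) - 120813}{F{\left(32 \right)}} = \frac{\left(121210 + \left(196 - 168\right) 0\right) - 120813}{882} = \left(\left(121210 + 28 \cdot 0\right) - 120813\right) \frac{1}{882} = \left(\left(121210 + 0\right) - 120813\right) \frac{1}{882} = \left(121210 - 120813\right) \frac{1}{882} = 397 \cdot \frac{1}{882} = \frac{397}{882}$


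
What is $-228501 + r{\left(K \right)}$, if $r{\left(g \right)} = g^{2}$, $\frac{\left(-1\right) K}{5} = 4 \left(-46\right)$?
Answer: $617899$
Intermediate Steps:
$K = 920$ ($K = - 5 \cdot 4 \left(-46\right) = \left(-5\right) \left(-184\right) = 920$)
$-228501 + r{\left(K \right)} = -228501 + 920^{2} = -228501 + 846400 = 617899$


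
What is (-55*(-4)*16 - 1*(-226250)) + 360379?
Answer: 590149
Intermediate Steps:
(-55*(-4)*16 - 1*(-226250)) + 360379 = (220*16 + 226250) + 360379 = (3520 + 226250) + 360379 = 229770 + 360379 = 590149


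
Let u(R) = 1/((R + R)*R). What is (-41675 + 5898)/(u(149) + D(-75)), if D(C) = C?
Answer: 83608966/175271 ≈ 477.03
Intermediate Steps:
u(R) = 1/(2*R**2) (u(R) = 1/(((2*R))*R) = (1/(2*R))/R = 1/(2*R**2))
(-41675 + 5898)/(u(149) + D(-75)) = (-41675 + 5898)/((1/2)/149**2 - 75) = -35777/((1/2)*(1/22201) - 75) = -35777/(1/44402 - 75) = -35777/(-3330149/44402) = -35777*(-44402/3330149) = 83608966/175271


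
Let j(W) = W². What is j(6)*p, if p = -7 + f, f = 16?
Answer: 324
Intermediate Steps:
p = 9 (p = -7 + 16 = 9)
j(6)*p = 6²*9 = 36*9 = 324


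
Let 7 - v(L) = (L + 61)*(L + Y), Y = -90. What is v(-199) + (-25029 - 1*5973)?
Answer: -70877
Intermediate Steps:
v(L) = 7 - (-90 + L)*(61 + L) (v(L) = 7 - (L + 61)*(L - 90) = 7 - (61 + L)*(-90 + L) = 7 - (-90 + L)*(61 + L))
v(-199) + (-25029 - 1*5973) = (5497 - 1*(-199)² + 29*(-199)) + (-25029 - 1*5973) = (5497 - 1*39601 - 5771) + (-25029 - 5973) = (5497 - 39601 - 5771) - 31002 = -39875 - 31002 = -70877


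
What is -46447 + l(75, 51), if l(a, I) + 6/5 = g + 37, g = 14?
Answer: -231986/5 ≈ -46397.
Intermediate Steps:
l(a, I) = 249/5 (l(a, I) = -6/5 + (14 + 37) = -6/5 + 51 = 249/5)
-46447 + l(75, 51) = -46447 + 249/5 = -231986/5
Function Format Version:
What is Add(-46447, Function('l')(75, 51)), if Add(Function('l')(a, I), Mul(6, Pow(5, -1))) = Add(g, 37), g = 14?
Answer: Rational(-231986, 5) ≈ -46397.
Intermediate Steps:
Function('l')(a, I) = Rational(249, 5) (Function('l')(a, I) = Add(Rational(-6, 5), Add(14, 37)) = Add(Rational(-6, 5), 51) = Rational(249, 5))
Add(-46447, Function('l')(75, 51)) = Add(-46447, Rational(249, 5)) = Rational(-231986, 5)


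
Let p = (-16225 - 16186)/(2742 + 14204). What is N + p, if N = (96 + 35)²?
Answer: 290777895/16946 ≈ 17159.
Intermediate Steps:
p = -32411/16946 ≈ -1.9126
N = 17161 (N = 131² = 17161)
N + p = 17161 - 32411/16946 = 290777895/16946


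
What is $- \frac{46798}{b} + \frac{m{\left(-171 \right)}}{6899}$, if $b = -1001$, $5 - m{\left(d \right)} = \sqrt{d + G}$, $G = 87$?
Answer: $\frac{322864407}{6905899} - \frac{2 i \sqrt{21}}{6899} \approx 46.752 - 0.0013285 i$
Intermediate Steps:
$m{\left(d \right)} = 5 - \sqrt{87 + d}$ ($m{\left(d \right)} = 5 - \sqrt{d + 87} = 5 - \sqrt{87 + d}$)
$- \frac{46798}{b} + \frac{m{\left(-171 \right)}}{6899} = - \frac{46798}{-1001} + \frac{5 - \sqrt{87 - 171}}{6899} = \left(-46798\right) \left(- \frac{1}{1001}\right) + \left(5 - \sqrt{-84}\right) \frac{1}{6899} = \frac{46798}{1001} + \left(5 - 2 i \sqrt{21}\right) \frac{1}{6899} = \frac{46798}{1001} + \left(\frac{5}{6899} - \frac{2 i \sqrt{21}}{6899}\right) = \frac{322864407}{6905899} - \frac{2 i \sqrt{21}}{6899}$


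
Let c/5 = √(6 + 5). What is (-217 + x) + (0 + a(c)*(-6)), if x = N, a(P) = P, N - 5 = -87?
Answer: -299 - 30*√11 ≈ -398.50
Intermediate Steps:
c = 5*√11 (c = 5*√(6 + 5) = 5*√11 ≈ 16.583)
N = -82 (N = 5 - 87 = -82)
x = -82
(-217 + x) + (0 + a(c)*(-6)) = (-217 - 82) + (0 + (5*√11)*(-6)) = -299 + (0 - 30*√11) = -299 - 30*√11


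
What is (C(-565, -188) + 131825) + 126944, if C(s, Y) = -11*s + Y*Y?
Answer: 300328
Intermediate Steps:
C(s, Y) = Y² - 11*s (C(s, Y) = -11*s + Y² = Y² - 11*s)
(C(-565, -188) + 131825) + 126944 = (((-188)² - 11*(-565)) + 131825) + 126944 = ((35344 + 6215) + 131825) + 126944 = (41559 + 131825) + 126944 = 173384 + 126944 = 300328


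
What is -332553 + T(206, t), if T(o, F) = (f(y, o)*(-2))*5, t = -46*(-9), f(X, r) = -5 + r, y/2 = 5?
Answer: -334563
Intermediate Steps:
y = 10 (y = 2*5 = 10)
t = 414
T(o, F) = 50 - 10*o (T(o, F) = ((-5 + o)*(-2))*5 = (10 - 2*o)*5 = 50 - 10*o)
-332553 + T(206, t) = -332553 + (50 - 10*206) = -332553 + (50 - 2060) = -332553 - 2010 = -334563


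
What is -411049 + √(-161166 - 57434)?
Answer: -411049 + 10*I*√2186 ≈ -4.1105e+5 + 467.55*I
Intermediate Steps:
-411049 + √(-161166 - 57434) = -411049 + √(-218600) = -411049 + 10*I*√2186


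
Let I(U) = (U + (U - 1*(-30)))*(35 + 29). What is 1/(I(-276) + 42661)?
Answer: 1/9253 ≈ 0.00010807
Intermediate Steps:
I(U) = 1920 + 128*U (I(U) = (U + (U + 30))*64 = (U + (30 + U))*64 = (30 + 2*U)*64 = 1920 + 128*U)
1/(I(-276) + 42661) = 1/((1920 + 128*(-276)) + 42661) = 1/((1920 - 35328) + 42661) = 1/(-33408 + 42661) = 1/9253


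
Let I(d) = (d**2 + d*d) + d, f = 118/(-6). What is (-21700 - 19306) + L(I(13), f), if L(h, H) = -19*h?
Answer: -47675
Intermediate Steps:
f = -59/3 (f = 118*(-1/6) = -59/3 ≈ -19.667)
I(d) = d + 2*d**2 (I(d) = (d**2 + d**2) + d = 2*d**2 + d = d + 2*d**2)
(-21700 - 19306) + L(I(13), f) = (-21700 - 19306) - 247*(1 + 2*13) = -41006 - 247*(1 + 26) = -41006 - 247*27 = -41006 - 19*351 = -41006 - 6669 = -47675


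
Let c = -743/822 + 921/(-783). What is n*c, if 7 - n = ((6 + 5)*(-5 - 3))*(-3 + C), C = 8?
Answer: -22165091/23838 ≈ -929.82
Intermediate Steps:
c = -148759/71514 (c = -743*1/822 + 921*(-1/783) = -743/822 - 307/261 = -148759/71514 ≈ -2.0801)
n = 447 (n = 7 - (6 + 5)*(-5 - 3)*(-3 + 8) = 7 - 11*(-8)*5 = 7 - (-88)*5 = 7 - 1*(-440) = 7 + 440 = 447)
n*c = 447*(-148759/71514) = -22165091/23838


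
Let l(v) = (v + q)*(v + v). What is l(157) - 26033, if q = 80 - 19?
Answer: 42419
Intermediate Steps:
q = 61
l(v) = 2*v*(61 + v) (l(v) = (v + 61)*(v + v) = (61 + v)*(2*v) = 2*v*(61 + v))
l(157) - 26033 = 2*157*(61 + 157) - 26033 = 2*157*218 - 26033 = 68452 - 26033 = 42419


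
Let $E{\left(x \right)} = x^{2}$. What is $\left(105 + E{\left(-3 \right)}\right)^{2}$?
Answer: $12996$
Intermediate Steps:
$\left(105 + E{\left(-3 \right)}\right)^{2} = \left(105 + \left(-3\right)^{2}\right)^{2} = \left(105 + 9\right)^{2} = 114^{2} = 12996$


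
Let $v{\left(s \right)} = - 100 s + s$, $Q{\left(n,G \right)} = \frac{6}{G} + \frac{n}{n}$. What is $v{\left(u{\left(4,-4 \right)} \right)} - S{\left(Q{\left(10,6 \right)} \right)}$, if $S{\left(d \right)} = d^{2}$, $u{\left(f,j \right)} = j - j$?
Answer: $-4$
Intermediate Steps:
$Q{\left(n,G \right)} = 1 + \frac{6}{G}$ ($Q{\left(n,G \right)} = \frac{6}{G} + 1 = 1 + \frac{6}{G}$)
$u{\left(f,j \right)} = 0$
$v{\left(s \right)} = - 99 s$
$v{\left(u{\left(4,-4 \right)} \right)} - S{\left(Q{\left(10,6 \right)} \right)} = \left(-99\right) 0 - \left(\frac{6 + 6}{6}\right)^{2} = 0 - \left(\frac{1}{6} \cdot 12\right)^{2} = 0 - 2^{2} = 0 - 4 = -4$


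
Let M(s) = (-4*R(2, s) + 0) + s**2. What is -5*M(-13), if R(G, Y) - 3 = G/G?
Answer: -765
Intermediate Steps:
R(G, Y) = 4 (R(G, Y) = 3 + G/G = 3 + 1 = 4)
M(s) = -16 + s**2 (M(s) = (-4*4 + 0) + s**2 = (-16 + 0) + s**2 = -16 + s**2)
-5*M(-13) = -5*(-16 + (-13)**2) = -5*(-16 + 169) = -5*153 = -765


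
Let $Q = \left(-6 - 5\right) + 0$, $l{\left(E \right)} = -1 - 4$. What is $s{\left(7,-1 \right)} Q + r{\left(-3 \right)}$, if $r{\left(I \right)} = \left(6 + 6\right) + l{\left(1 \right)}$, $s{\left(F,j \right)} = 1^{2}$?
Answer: $-4$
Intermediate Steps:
$l{\left(E \right)} = -5$ ($l{\left(E \right)} = -1 - 4 = -5$)
$s{\left(F,j \right)} = 1$
$Q = -11$ ($Q = -11 + 0 = -11$)
$r{\left(I \right)} = 7$ ($r{\left(I \right)} = \left(6 + 6\right) - 5 = 12 - 5 = 7$)
$s{\left(7,-1 \right)} Q + r{\left(-3 \right)} = 1 \left(-11\right) + 7 = -11 + 7 = -4$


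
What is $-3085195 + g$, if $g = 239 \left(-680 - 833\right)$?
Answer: $-3446802$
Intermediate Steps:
$g = -361607$ ($g = 239 \left(-1513\right) = -361607$)
$-3085195 + g = -3085195 - 361607 = -3446802$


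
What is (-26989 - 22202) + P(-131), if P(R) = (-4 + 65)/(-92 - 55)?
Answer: -7231138/147 ≈ -49191.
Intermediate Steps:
P(R) = -61/147 (P(R) = 61/(-147) = 61*(-1/147) = -61/147)
(-26989 - 22202) + P(-131) = (-26989 - 22202) - 61/147 = -49191 - 61/147 = -7231138/147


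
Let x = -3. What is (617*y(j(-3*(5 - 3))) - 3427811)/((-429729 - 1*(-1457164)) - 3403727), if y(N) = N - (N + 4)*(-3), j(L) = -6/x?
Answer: 3415471/2376292 ≈ 1.4373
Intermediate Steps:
j(L) = 2 (j(L) = -6/(-3) = -6*(-1/3) = 2)
y(N) = 12 + 4*N (y(N) = N - (4 + N)*(-3) = N - (-12 - 3*N) = N + (12 + 3*N) = 12 + 4*N)
(617*y(j(-3*(5 - 3))) - 3427811)/((-429729 - 1*(-1457164)) - 3403727) = (617*(12 + 4*2) - 3427811)/((-429729 - 1*(-1457164)) - 3403727) = (617*(12 + 8) - 3427811)/((-429729 + 1457164) - 3403727) = (617*20 - 3427811)/(1027435 - 3403727) = (12340 - 3427811)/(-2376292) = -3415471*(-1/2376292) = 3415471/2376292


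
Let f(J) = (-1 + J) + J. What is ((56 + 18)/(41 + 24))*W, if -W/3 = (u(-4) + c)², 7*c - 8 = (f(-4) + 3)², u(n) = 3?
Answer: -14430/49 ≈ -294.49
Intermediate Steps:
f(J) = -1 + 2*J
c = 44/7 (c = 8/7 + ((-1 + 2*(-4)) + 3)²/7 = 8/7 + ((-1 - 8) + 3)²/7 = 8/7 + (-9 + 3)²/7 = 8/7 + (⅐)*(-6)² = 8/7 + (⅐)*36 = 8/7 + 36/7 = 44/7 ≈ 6.2857)
W = -12675/49 (W = -3*(3 + 44/7)² = -3*(65/7)² = -3*4225/49 = -12675/49 ≈ -258.67)
((56 + 18)/(41 + 24))*W = ((56 + 18)/(41 + 24))*(-12675/49) = (74/65)*(-12675/49) = -14430/49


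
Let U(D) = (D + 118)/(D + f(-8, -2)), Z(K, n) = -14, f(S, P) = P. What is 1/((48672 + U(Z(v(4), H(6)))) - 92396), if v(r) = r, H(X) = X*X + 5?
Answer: -2/87461 ≈ -2.2867e-5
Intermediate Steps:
H(X) = 5 + X**2 (H(X) = X**2 + 5 = 5 + X**2)
U(D) = (118 + D)/(-2 + D) (U(D) = (D + 118)/(D - 2) = (118 + D)/(-2 + D))
1/((48672 + U(Z(v(4), H(6)))) - 92396) = 1/((48672 + (118 - 14)/(-2 - 14)) - 92396) = 1/((48672 + 104/(-16)) - 92396) = 1/((48672 - 1/16*104) - 92396) = 1/((48672 - 13/2) - 92396) = 1/(97331/2 - 92396) = 1/(-87461/2) = -2/87461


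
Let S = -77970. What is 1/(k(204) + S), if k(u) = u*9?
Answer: -1/76134 ≈ -1.3135e-5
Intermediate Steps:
k(u) = 9*u
1/(k(204) + S) = 1/(9*204 - 77970) = 1/(1836 - 77970) = 1/(-76134) = -1/76134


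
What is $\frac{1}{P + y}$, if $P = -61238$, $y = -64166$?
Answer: $- \frac{1}{125404} \approx -7.9742 \cdot 10^{-6}$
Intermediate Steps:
$\frac{1}{P + y} = \frac{1}{-61238 - 64166} = \frac{1}{-125404} = - \frac{1}{125404}$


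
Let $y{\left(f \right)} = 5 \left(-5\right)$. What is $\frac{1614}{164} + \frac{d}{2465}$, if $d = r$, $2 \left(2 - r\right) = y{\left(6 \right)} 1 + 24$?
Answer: $\frac{198946}{20213} \approx 9.8425$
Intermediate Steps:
$y{\left(f \right)} = -25$
$r = \frac{5}{2}$ ($r = 2 - \frac{\left(-25\right) 1 + 24}{2} = 2 - \frac{-25 + 24}{2} = 2 - - \frac{1}{2} = 2 + \frac{1}{2} = \frac{5}{2} \approx 2.5$)
$d = \frac{5}{2} \approx 2.5$
$\frac{1614}{164} + \frac{d}{2465} = \frac{1614}{164} + \frac{5}{2 \cdot 2465} = 1614 \cdot \frac{1}{164} + \frac{5}{2} \cdot \frac{1}{2465} = \frac{807}{82} + \frac{1}{986} = \frac{198946}{20213}$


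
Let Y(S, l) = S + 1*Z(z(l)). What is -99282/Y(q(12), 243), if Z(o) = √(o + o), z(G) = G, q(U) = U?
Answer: 66188/19 - 49641*√6/19 ≈ -2916.2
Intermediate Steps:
Z(o) = √2*√o (Z(o) = √(2*o) = √2*√o)
Y(S, l) = S + √2*√l (Y(S, l) = S + 1*(√2*√l) = S + √2*√l)
-99282/Y(q(12), 243) = -99282/(12 + √2*√243) = -99282/(12 + √2*(9*√3)) = -99282/(12 + 9*√6)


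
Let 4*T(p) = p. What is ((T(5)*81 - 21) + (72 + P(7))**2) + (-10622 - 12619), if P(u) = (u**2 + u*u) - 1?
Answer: 21601/4 ≈ 5400.3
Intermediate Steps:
T(p) = p/4
P(u) = -1 + 2*u**2 (P(u) = (u**2 + u**2) - 1 = 2*u**2 - 1 = -1 + 2*u**2)
((T(5)*81 - 21) + (72 + P(7))**2) + (-10622 - 12619) = ((((1/4)*5)*81 - 21) + (72 + (-1 + 2*7**2))**2) + (-10622 - 12619) = (((5/4)*81 - 21) + (72 + (-1 + 2*49))**2) - 23241 = ((405/4 - 21) + (72 + (-1 + 98))**2) - 23241 = (321/4 + (72 + 97)**2) - 23241 = (321/4 + 169**2) - 23241 = (321/4 + 28561) - 23241 = 114565/4 - 23241 = 21601/4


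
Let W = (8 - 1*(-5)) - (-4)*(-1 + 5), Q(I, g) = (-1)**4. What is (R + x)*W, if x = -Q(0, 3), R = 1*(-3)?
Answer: -116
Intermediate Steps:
R = -3
Q(I, g) = 1
x = -1 (x = -1*1 = -1)
W = 29 (W = (8 + 5) - (-4)*4 = 13 - 1*(-16) = 13 + 16 = 29)
(R + x)*W = (-3 - 1)*29 = -4*29 = -116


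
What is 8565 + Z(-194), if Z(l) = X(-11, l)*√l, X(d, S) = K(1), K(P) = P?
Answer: 8565 + I*√194 ≈ 8565.0 + 13.928*I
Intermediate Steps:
X(d, S) = 1
Z(l) = √l (Z(l) = 1*√l = √l)
8565 + Z(-194) = 8565 + √(-194) = 8565 + I*√194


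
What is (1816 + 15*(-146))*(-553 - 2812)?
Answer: 1258510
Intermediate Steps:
(1816 + 15*(-146))*(-553 - 2812) = (1816 - 2190)*(-3365) = -374*(-3365) = 1258510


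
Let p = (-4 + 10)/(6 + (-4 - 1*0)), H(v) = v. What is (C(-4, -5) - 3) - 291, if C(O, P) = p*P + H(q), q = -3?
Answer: -312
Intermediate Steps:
p = 3 (p = 6/(6 + (-4 + 0)) = 6/(6 - 4) = 6/2 = 6*(1/2) = 3)
C(O, P) = -3 + 3*P (C(O, P) = 3*P - 3 = -3 + 3*P)
(C(-4, -5) - 3) - 291 = ((-3 + 3*(-5)) - 3) - 291 = ((-3 - 15) - 3) - 291 = (-18 - 3) - 291 = -21 - 291 = -312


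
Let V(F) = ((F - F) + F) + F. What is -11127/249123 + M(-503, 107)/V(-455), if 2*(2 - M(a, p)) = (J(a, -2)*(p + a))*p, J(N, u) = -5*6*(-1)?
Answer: -3770195718/5397665 ≈ -698.49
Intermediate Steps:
V(F) = 2*F (V(F) = (0 + F) + F = F + F = 2*F)
J(N, u) = 30 (J(N, u) = -30*(-1) = 30)
M(a, p) = 2 - p*(30*a + 30*p)/2 (M(a, p) = 2 - 30*(p + a)*p/2 = 2 - 30*(a + p)*p/2 = 2 - (30*a + 30*p)*p/2 = 2 - p*(30*a + 30*p)/2)
-11127/249123 + M(-503, 107)/V(-455) = -11127/249123 + (2 - 15*107² - 15*(-503)*107)/((2*(-455))) = -11127*1/249123 + (2 - 15*11449 + 807315)/(-910) = -3709/83041 + (2 - 171735 + 807315)*(-1/910) = -3709/83041 + 635582*(-1/910) = -3709/83041 - 317791/455 = -3770195718/5397665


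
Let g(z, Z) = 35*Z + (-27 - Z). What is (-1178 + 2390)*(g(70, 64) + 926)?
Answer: 3726900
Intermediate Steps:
g(z, Z) = -27 + 34*Z
(-1178 + 2390)*(g(70, 64) + 926) = (-1178 + 2390)*((-27 + 34*64) + 926) = 1212*((-27 + 2176) + 926) = 1212*(2149 + 926) = 1212*3075 = 3726900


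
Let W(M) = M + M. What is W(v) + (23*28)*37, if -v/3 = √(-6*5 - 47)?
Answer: 23828 - 6*I*√77 ≈ 23828.0 - 52.65*I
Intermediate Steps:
v = -3*I*√77 (v = -3*√(-6*5 - 47) = -3*√(-30 - 47) = -3*I*√77 ≈ -26.325*I)
W(M) = 2*M
W(v) + (23*28)*37 = 2*(-3*I*√77) + (23*28)*37 = -6*I*√77 + 644*37 = -6*I*√77 + 23828 = 23828 - 6*I*√77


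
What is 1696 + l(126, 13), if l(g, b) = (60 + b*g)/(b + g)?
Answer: 237442/139 ≈ 1708.2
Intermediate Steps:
l(g, b) = (60 + b*g)/(b + g)
1696 + l(126, 13) = 1696 + (60 + 13*126)/(13 + 126) = 1696 + (60 + 1638)/139 = 1696 + (1/139)*1698 = 1696 + 1698/139 = 237442/139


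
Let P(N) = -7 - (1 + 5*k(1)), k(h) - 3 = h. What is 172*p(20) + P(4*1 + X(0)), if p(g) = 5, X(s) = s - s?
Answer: 832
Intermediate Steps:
k(h) = 3 + h
X(s) = 0
P(N) = -28 (P(N) = -7 - (1 + 5*(3 + 1)) = -7 - (1 + 5*4) = -7 - (1 + 20) = -7 - 1*21 = -7 - 21 = -28)
172*p(20) + P(4*1 + X(0)) = 172*5 - 28 = 860 - 28 = 832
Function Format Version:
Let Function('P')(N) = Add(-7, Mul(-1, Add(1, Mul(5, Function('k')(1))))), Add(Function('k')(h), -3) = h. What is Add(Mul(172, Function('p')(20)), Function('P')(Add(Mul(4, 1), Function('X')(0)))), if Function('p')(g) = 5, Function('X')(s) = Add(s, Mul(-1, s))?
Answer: 832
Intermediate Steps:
Function('k')(h) = Add(3, h)
Function('X')(s) = 0
Function('P')(N) = -28 (Function('P')(N) = Add(-7, Mul(-1, Add(1, Mul(5, Add(3, 1))))) = Add(-7, Mul(-1, Add(1, Mul(5, 4)))) = Add(-7, Mul(-1, Add(1, 20))) = Add(-7, Mul(-1, 21)) = Add(-7, -21) = -28)
Add(Mul(172, Function('p')(20)), Function('P')(Add(Mul(4, 1), Function('X')(0)))) = Add(Mul(172, 5), -28) = Add(860, -28) = 832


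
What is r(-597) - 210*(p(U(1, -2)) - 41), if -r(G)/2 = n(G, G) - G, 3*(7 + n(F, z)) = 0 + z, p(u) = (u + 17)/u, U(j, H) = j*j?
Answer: 4048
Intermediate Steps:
U(j, H) = j²
p(u) = (17 + u)/u
n(F, z) = -7 + z/3 (n(F, z) = -7 + (0 + z)/3 = -7 + z/3)
r(G) = 14 + 4*G/3 (r(G) = -2*((-7 + G/3) - G) = -2*(-7 - 2*G/3) = 14 + 4*G/3)
r(-597) - 210*(p(U(1, -2)) - 41) = (14 + (4/3)*(-597)) - 210*((17 + 1²)/(1²) - 41) = (14 - 796) - 210*((17 + 1)/1 - 41) = -782 - 210*(1*18 - 41) = -782 - 210*(18 - 41) = -782 - 210*(-23) = -782 + 4830 = 4048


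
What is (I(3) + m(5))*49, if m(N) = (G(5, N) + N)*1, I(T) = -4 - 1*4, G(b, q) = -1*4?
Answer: -343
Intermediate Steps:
G(b, q) = -4
I(T) = -8 (I(T) = -4 - 4 = -8)
m(N) = -4 + N (m(N) = (-4 + N)*1 = -4 + N)
(I(3) + m(5))*49 = (-8 + (-4 + 5))*49 = (-8 + 1)*49 = -7*49 = -343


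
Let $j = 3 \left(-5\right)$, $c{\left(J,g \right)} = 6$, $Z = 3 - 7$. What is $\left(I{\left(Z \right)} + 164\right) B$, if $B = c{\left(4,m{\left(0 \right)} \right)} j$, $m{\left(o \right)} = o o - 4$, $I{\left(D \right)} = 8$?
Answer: $-15480$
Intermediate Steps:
$Z = -4$ ($Z = 3 - 7 = -4$)
$m{\left(o \right)} = -4 + o^{2}$ ($m{\left(o \right)} = o^{2} - 4 = -4 + o^{2}$)
$j = -15$
$B = -90$ ($B = 6 \left(-15\right) = -90$)
$\left(I{\left(Z \right)} + 164\right) B = \left(8 + 164\right) \left(-90\right) = 172 \left(-90\right) = -15480$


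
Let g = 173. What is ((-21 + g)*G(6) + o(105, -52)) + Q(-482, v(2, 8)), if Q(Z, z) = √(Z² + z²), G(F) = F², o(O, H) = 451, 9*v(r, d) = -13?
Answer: 5923 + √18818413/9 ≈ 6405.0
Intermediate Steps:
v(r, d) = -13/9 (v(r, d) = (⅑)*(-13) = -13/9)
((-21 + g)*G(6) + o(105, -52)) + Q(-482, v(2, 8)) = ((-21 + 173)*6² + 451) + √((-482)² + (-13/9)²) = (152*36 + 451) + √(232324 + 169/81) = (5472 + 451) + √(18818413/81) = 5923 + √18818413/9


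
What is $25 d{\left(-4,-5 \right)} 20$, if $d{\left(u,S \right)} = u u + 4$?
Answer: $10000$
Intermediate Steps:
$d{\left(u,S \right)} = 4 + u^{2}$ ($d{\left(u,S \right)} = u^{2} + 4 = 4 + u^{2}$)
$25 d{\left(-4,-5 \right)} 20 = 25 \left(4 + \left(-4\right)^{2}\right) 20 = 25 \left(4 + 16\right) 20 = 25 \cdot 20 \cdot 20 = 500 \cdot 20 = 10000$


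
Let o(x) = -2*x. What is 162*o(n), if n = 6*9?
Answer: -17496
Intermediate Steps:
n = 54
162*o(n) = 162*(-2*54) = 162*(-108) = -17496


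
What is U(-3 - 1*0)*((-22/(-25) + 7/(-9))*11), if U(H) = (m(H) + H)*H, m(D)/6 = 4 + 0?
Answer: -1771/25 ≈ -70.840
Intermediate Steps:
m(D) = 24 (m(D) = 6*(4 + 0) = 6*4 = 24)
U(H) = H*(24 + H) (U(H) = (24 + H)*H = H*(24 + H))
U(-3 - 1*0)*((-22/(-25) + 7/(-9))*11) = ((-3 - 1*0)*(24 + (-3 - 1*0)))*((-22/(-25) + 7/(-9))*11) = ((-3 + 0)*(24 + (-3 + 0)))*((-22*(-1/25) + 7*(-⅑))*11) = (-3*(24 - 3))*((22/25 - 7/9)*11) = (-3*21)*((23/225)*11) = -63*253/225 = -1771/25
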